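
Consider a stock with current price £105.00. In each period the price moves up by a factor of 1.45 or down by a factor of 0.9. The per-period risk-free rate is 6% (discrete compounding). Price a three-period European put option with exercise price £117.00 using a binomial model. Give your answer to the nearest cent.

Risk-neutral probability p = (1 + 0.06 − 0.9)/(1.45 − 0.9) = 0.1600/0.5500 = 0.2909
Terminal stock prices: S_uuu = 320.1, S_uud = 198.7, S_udd = 123.3, S_ddd = 76.55
Terminal payoffs (K − S): max(-203.1, 0) = 0, max(-81.69, 0) = 0, max(-6.323, 0) = 0, max(40.45, 0) = 40.45
Node uu (S = 220.8): V_uu = 1/1.06·[0.2909·0.0000 + 0.7091·0.0000] = 0.0000
Node ud (S = 137): V_ud = 1/1.06·[0.2909·0.0000 + 0.7091·0.0000] = 0.0000
Node dd (S = 85.05): V_dd = 1/1.06·[0.2909·0.0000 + 0.7091·40.4550] = 27.0625
Node u (S = 152.2): V_u = 1/1.06·[0.2909·0.0000 + 0.7091·0.0000] = 0.0000
Node d (S = 94.5): V_d = 1/1.06·[0.2909·0.0000 + 0.7091·27.0625] = 18.1036
Node 0 (S = 105): V_0 = 1/1.06·[0.2909·0.0000 + 0.7091·18.1036] = 12.1105

£12.11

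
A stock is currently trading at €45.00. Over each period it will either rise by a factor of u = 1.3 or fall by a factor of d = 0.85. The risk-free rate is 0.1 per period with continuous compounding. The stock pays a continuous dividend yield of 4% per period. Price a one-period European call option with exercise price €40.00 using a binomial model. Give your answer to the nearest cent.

Per-period risk-free factor R = e^0.1 = 1.1052; dividend-adjusted growth = e^(0.1−0.04) = 1.0618.
Risk-neutral probability p = (1.0618 − 0.85)/(1.3 − 0.85) = 0.2118/0.4500 = 0.4707
Terminal stock prices: S_u = 58.5, S_d = 38.25
Terminal payoffs (S − K): max(18.5, 0) = 18.5, max(-1.75, 0) = 0
Node 0 (S = 45): V_0 = e^(−0.1)·[0.4707·18.5000 + 0.5293·0.0000] = 7.8801

€7.88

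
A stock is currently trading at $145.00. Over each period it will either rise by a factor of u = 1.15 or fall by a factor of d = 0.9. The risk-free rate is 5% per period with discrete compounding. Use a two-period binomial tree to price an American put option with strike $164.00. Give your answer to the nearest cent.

$19.00

Risk-neutral probability p = (1 + 0.05 − 0.9)/(1.15 − 0.9) = 0.1500/0.2500 = 0.6000
Terminal stock prices: S_uu = 191.8, S_ud = 150.1, S_dd = 117.5
Terminal payoffs (K − S): max(-27.76, 0) = 0, max(13.92, 0) = 13.92, max(46.55, 0) = 46.55
Node u (S = 166.8): continuation = 1/1.05·[0.6000·0.0000 + 0.4000·13.9250] = 5.3048; exercise value = 0.0000 ≤ continuation, so V_u = 5.3048
Node d (S = 130.5): continuation = 1/1.05·[0.6000·13.9250 + 0.4000·46.5500] = 25.6905; exercise value = 33.5000 > continuation, so V_d = 33.5000 (exercise)
Node 0 (S = 145): continuation = 1/1.05·[0.6000·5.3048 + 0.4000·33.5000] = 15.7932; exercise value = 19.0000 > continuation, so V_0 = 19.0000 (exercise)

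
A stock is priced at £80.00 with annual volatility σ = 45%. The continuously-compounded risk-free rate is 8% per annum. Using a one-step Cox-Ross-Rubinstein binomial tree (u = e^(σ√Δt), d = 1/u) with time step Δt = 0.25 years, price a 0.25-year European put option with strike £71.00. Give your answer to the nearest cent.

CRR parameters: u = e^(σ√Δt) = e^(0.45·√0.25) = 1.2523, d = 1/u = 0.7985
Per-period rate: rΔt = 0.08·0.25 = 0.02, so R = e^0.02 = 1.0202
Risk-neutral probability p = (e^0.02 − 0.7985)/(1.2523 − 0.7985) = 0.2217/0.4538 = 0.4885
Terminal stock prices: S_u = 100.2, S_d = 63.88
Terminal payoffs (K − S): max(-29.19, 0) = 0, max(7.119, 0) = 7.119
Node 0 (S = 80): V_0 = e^(−0.02)·[0.4885·0.0000 + 0.5115·7.1187] = 3.5691

£3.57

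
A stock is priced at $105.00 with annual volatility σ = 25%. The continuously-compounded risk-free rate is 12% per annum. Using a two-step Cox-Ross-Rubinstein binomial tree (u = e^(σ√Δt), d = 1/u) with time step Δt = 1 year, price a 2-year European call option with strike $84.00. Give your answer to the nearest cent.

$40.46

CRR parameters: u = e^(σ√Δt) = e^(0.25·√1) = 1.2840, d = 1/u = 0.7788
Per-period rate: rΔt = 0.12·1 = 0.12, so R = e^0.12 = 1.1275
Risk-neutral probability p = (e^0.12 − 0.7788)/(1.2840 − 0.7788) = 0.3487/0.5052 = 0.6902
Terminal stock prices: S_uu = 173.1, S_ud = 105, S_dd = 63.69
Terminal payoffs (S − K): max(89.12, 0) = 89.12, max(21, 0) = 21, max(-20.31, 0) = 0
Node u (S = 134.8): V_u = e^(−0.12)·[0.6902·89.1157 + 0.3098·21.0000] = 60.3214
Node d (S = 81.77): V_d = e^(−0.12)·[0.6902·21.0000 + 0.3098·0.0000] = 12.8548
Node 0 (S = 105): V_0 = e^(−0.12)·[0.6902·60.3214 + 0.3098·12.8548] = 40.4571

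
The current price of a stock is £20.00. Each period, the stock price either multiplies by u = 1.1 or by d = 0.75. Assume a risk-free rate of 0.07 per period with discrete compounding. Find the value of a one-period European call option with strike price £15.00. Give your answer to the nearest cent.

£5.98

Risk-neutral probability p = (1 + 0.07 − 0.75)/(1.1 − 0.75) = 0.3200/0.3500 = 0.9143
Terminal stock prices: S_u = 22, S_d = 15
Terminal payoffs (S − K): max(7, 0) = 7, max(0, 0) = 0
Node 0 (S = 20): V_0 = 1/1.07·[0.9143·7.0000 + 0.0857·0.0000] = 5.9813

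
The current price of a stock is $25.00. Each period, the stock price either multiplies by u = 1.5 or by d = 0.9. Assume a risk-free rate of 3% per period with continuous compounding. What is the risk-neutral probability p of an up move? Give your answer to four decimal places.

Risk-neutral probability p = (e^0.03 − 0.9)/(1.5 − 0.9) = 0.1305/0.6000 = 0.2174

p = 0.2174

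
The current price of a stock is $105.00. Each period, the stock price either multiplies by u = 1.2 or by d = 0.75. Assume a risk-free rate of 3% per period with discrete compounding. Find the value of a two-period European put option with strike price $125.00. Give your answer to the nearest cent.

$22.39

Risk-neutral probability p = (1 + 0.03 − 0.75)/(1.2 − 0.75) = 0.2800/0.4500 = 0.6222
Terminal stock prices: S_uu = 151.2, S_ud = 94.5, S_dd = 59.06
Terminal payoffs (K − S): max(-26.2, 0) = 0, max(30.5, 0) = 30.5, max(65.94, 0) = 65.94
Node u (S = 126): V_u = 1/1.03·[0.6222·0.0000 + 0.3778·30.5000] = 11.1866
Node d (S = 78.75): V_d = 1/1.03·[0.6222·30.5000 + 0.3778·65.9375] = 42.6092
Node 0 (S = 105): V_0 = 1/1.03·[0.6222·11.1866 + 0.3778·42.6092] = 22.3858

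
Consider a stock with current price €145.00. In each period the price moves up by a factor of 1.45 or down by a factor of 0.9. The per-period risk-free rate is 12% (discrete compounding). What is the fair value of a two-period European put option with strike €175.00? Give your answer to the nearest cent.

€16.52

Risk-neutral probability p = (1 + 0.12 − 0.9)/(1.45 − 0.9) = 0.2200/0.5500 = 0.4000
Terminal stock prices: S_uu = 304.9, S_ud = 189.2, S_dd = 117.5
Terminal payoffs (K − S): max(-129.9, 0) = 0, max(-14.22, 0) = 0, max(57.55, 0) = 57.55
Node u (S = 210.2): V_u = 1/1.12·[0.4000·0.0000 + 0.6000·0.0000] = 0.0000
Node d (S = 130.5): V_d = 1/1.12·[0.4000·0.0000 + 0.6000·57.5500] = 30.8304
Node 0 (S = 145): V_0 = 1/1.12·[0.4000·0.0000 + 0.6000·30.8304] = 16.5163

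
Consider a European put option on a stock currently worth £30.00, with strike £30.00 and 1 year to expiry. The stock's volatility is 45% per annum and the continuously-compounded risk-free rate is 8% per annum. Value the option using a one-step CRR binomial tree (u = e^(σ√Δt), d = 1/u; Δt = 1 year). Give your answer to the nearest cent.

CRR parameters: u = e^(σ√Δt) = e^(0.45·√1) = 1.5683, d = 1/u = 0.6376
Per-period rate: rΔt = 0.08·1 = 0.08, so R = e^0.08 = 1.0833
Risk-neutral probability p = (e^0.08 − 0.6376)/(1.5683 − 0.6376) = 0.4457/0.9307 = 0.4789
Terminal stock prices: S_u = 47.05, S_d = 19.13
Terminal payoffs (K − S): max(-17.05, 0) = 0, max(10.87, 0) = 10.87
Node 0 (S = 30): V_0 = e^(−0.08)·[0.4789·0.0000 + 0.5211·10.8712] = 5.2299

£5.23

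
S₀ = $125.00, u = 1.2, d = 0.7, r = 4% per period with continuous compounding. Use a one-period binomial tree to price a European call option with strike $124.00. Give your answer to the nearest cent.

$17.03

Risk-neutral probability p = (e^0.04 − 0.7)/(1.2 − 0.7) = 0.3408/0.5000 = 0.6816
Terminal stock prices: S_u = 150, S_d = 87.5
Terminal payoffs (S − K): max(26, 0) = 26, max(-36.5, 0) = 0
Node 0 (S = 125): V_0 = e^(−0.04)·[0.6816·26.0000 + 0.3184·0.0000] = 17.0273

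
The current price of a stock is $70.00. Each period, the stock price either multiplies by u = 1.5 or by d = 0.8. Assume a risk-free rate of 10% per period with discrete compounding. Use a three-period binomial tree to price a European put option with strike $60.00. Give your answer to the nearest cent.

$3.39

Risk-neutral probability p = (1 + 0.1 − 0.8)/(1.5 − 0.8) = 0.3000/0.7000 = 0.4286
Terminal stock prices: S_uuu = 236.2, S_uud = 126, S_udd = 67.2, S_ddd = 35.84
Terminal payoffs (K − S): max(-176.2, 0) = 0, max(-66, 0) = 0, max(-7.2, 0) = 0, max(24.16, 0) = 24.16
Node uu (S = 157.5): V_uu = 1/1.1·[0.4286·0.0000 + 0.5714·0.0000] = 0.0000
Node ud (S = 84): V_ud = 1/1.1·[0.4286·0.0000 + 0.5714·0.0000] = 0.0000
Node dd (S = 44.8): V_dd = 1/1.1·[0.4286·0.0000 + 0.5714·24.1600] = 12.5506
Node u (S = 105): V_u = 1/1.1·[0.4286·0.0000 + 0.5714·0.0000] = 0.0000
Node d (S = 56): V_d = 1/1.1·[0.4286·0.0000 + 0.5714·12.5506] = 6.5198
Node 0 (S = 70): V_0 = 1/1.1·[0.4286·0.0000 + 0.5714·6.5198] = 3.3869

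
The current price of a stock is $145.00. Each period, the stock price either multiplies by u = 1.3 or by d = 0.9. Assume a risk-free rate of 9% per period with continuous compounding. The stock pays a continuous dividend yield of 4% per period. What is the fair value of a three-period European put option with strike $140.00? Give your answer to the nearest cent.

Per-period risk-free factor R = e^0.09 = 1.0942; dividend-adjusted growth = e^(0.09−0.04) = 1.0513.
Risk-neutral probability p = (1.0513 − 0.9)/(1.3 − 0.9) = 0.1513/0.4000 = 0.3782
Terminal stock prices: S_uuu = 318.6, S_uud = 220.5, S_udd = 152.7, S_ddd = 105.7
Terminal payoffs (K − S): max(-178.6, 0) = 0, max(-80.55, 0) = 0, max(-12.69, 0) = 0, max(34.29, 0) = 34.29
Node uu (S = 245.1): V_uu = e^(−0.09)·[0.3782·0.0000 + 0.6218·0.0000] = 0.0000
Node ud (S = 169.7): V_ud = e^(−0.09)·[0.3782·0.0000 + 0.6218·0.0000] = 0.0000
Node dd (S = 117.5): V_dd = e^(−0.09)·[0.3782·0.0000 + 0.6218·34.2950] = 19.4899
Node u (S = 188.5): V_u = e^(−0.09)·[0.3782·0.0000 + 0.6218·0.0000] = 0.0000
Node d (S = 130.5): V_d = e^(−0.09)·[0.3782·0.0000 + 0.6218·19.4899] = 11.0762
Node 0 (S = 145): V_0 = e^(−0.09)·[0.3782·0.0000 + 0.6218·11.0762] = 6.2946

$6.29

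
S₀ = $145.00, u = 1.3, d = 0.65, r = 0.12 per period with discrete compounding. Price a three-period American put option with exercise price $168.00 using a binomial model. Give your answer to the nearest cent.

Risk-neutral probability p = (1 + 0.12 − 0.65)/(1.3 − 0.65) = 0.4700/0.6500 = 0.7231
Terminal stock prices: S_uuu = 318.6, S_uud = 159.3, S_udd = 79.64, S_ddd = 39.82
Terminal payoffs (K − S): max(-150.6, 0) = 0, max(8.718, 0) = 8.718, max(88.36, 0) = 88.36, max(128.2, 0) = 128.2
Node uu (S = 245.1): continuation = 1/1.12·[0.7231·0.0000 + 0.2769·8.7175] = 2.1554; exercise value = 0.0000 ≤ continuation, so V_uu = 2.1554
Node ud (S = 122.5): continuation = 1/1.12·[0.7231·8.7175 + 0.2769·88.3587] = 27.4750; exercise value = 45.4750 > continuation, so V_ud = 45.4750 (exercise)
Node dd (S = 61.26): continuation = 1/1.12·[0.7231·88.3587 + 0.2769·128.1794] = 88.7375; exercise value = 106.7375 > continuation, so V_dd = 106.7375 (exercise)
Node u (S = 188.5): continuation = 1/1.12·[0.7231·2.1554 + 0.2769·45.4750] = 12.6354; exercise value = 0.0000 ≤ continuation, so V_u = 12.6354
Node d (S = 94.25): continuation = 1/1.12·[0.7231·45.4750 + 0.2769·106.7375] = 55.7500; exercise value = 73.7500 > continuation, so V_d = 73.7500 (exercise)
Node 0 (S = 145): continuation = 1/1.12·[0.7231·12.6354 + 0.2769·73.7500] = 26.3923; exercise value = 23.0000 ≤ continuation, so V_0 = 26.3923

$26.39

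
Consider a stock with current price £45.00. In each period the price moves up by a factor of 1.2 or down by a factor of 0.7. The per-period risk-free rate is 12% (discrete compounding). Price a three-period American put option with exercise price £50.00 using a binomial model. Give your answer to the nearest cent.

Risk-neutral probability p = (1 + 0.12 − 0.7)/(1.2 − 0.7) = 0.4200/0.5000 = 0.8400
Terminal stock prices: S_uuu = 77.76, S_uud = 45.36, S_udd = 26.46, S_ddd = 15.43
Terminal payoffs (K − S): max(-27.76, 0) = 0, max(4.64, 0) = 4.64, max(23.54, 0) = 23.54, max(34.57, 0) = 34.57
Node uu (S = 64.8): continuation = 1/1.12·[0.8400·0.0000 + 0.1600·4.6400] = 0.6629; exercise value = 0.0000 ≤ continuation, so V_uu = 0.6629
Node ud (S = 37.8): continuation = 1/1.12·[0.8400·4.6400 + 0.1600·23.5400] = 6.8429; exercise value = 12.2000 > continuation, so V_ud = 12.2000 (exercise)
Node dd (S = 22.05): continuation = 1/1.12·[0.8400·23.5400 + 0.1600·34.5650] = 22.5929; exercise value = 27.9500 > continuation, so V_dd = 27.9500 (exercise)
Node u (S = 54): continuation = 1/1.12·[0.8400·0.6629 + 0.1600·12.2000] = 2.2400; exercise value = 0.0000 ≤ continuation, so V_u = 2.2400
Node d (S = 31.5): continuation = 1/1.12·[0.8400·12.2000 + 0.1600·27.9500] = 13.1429; exercise value = 18.5000 > continuation, so V_d = 18.5000 (exercise)
Node 0 (S = 45): continuation = 1/1.12·[0.8400·2.2400 + 0.1600·18.5000] = 4.3229; exercise value = 5.0000 > continuation, so V_0 = 5.0000 (exercise)

£5.00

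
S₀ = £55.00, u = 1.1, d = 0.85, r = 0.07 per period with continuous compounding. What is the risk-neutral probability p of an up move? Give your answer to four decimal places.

Risk-neutral probability p = (e^0.07 − 0.85)/(1.1 − 0.85) = 0.2225/0.2500 = 0.8900

p = 0.8900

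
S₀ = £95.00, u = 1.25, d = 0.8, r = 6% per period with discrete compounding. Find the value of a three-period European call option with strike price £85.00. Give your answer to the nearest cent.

£28.27

Risk-neutral probability p = (1 + 0.06 − 0.8)/(1.25 − 0.8) = 0.2600/0.4500 = 0.5778
Terminal stock prices: S_uuu = 185.5, S_uud = 118.8, S_udd = 76, S_ddd = 48.64
Terminal payoffs (S − K): max(100.5, 0) = 100.5, max(33.75, 0) = 33.75, max(-9, 0) = 0, max(-36.36, 0) = 0
Node uu (S = 148.4): V_uu = 1/1.06·[0.5778·100.5469 + 0.4222·33.7500] = 68.2488
Node ud (S = 95): V_ud = 1/1.06·[0.5778·33.7500 + 0.4222·0.0000] = 18.3962
Node dd (S = 60.8): V_dd = 1/1.06·[0.5778·0.0000 + 0.4222·0.0000] = 0.0000
Node u (S = 118.8): V_u = 1/1.06·[0.5778·68.2488 + 0.4222·18.3962] = 44.5283
Node d (S = 76): V_d = 1/1.06·[0.5778·18.3962 + 0.4222·0.0000] = 10.0273
Node 0 (S = 95): V_0 = 1/1.06·[0.5778·44.5283 + 0.4222·10.0273] = 28.2653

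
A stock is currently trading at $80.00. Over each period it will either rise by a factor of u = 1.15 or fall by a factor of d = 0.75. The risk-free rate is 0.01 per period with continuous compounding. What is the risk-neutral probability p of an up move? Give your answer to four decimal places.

p = 0.6501

Risk-neutral probability p = (e^0.01 − 0.75)/(1.15 − 0.75) = 0.2601/0.4000 = 0.6501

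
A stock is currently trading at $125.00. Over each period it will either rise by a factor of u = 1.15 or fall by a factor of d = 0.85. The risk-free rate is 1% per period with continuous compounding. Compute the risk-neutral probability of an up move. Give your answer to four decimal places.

p = 0.5335

Risk-neutral probability p = (e^0.01 − 0.85)/(1.15 − 0.85) = 0.1601/0.3000 = 0.5335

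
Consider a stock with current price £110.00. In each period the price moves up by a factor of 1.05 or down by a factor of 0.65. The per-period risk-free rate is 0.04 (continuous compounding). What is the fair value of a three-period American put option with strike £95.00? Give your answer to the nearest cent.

£1.25

Risk-neutral probability p = (e^0.04 − 0.65)/(1.05 − 0.65) = 0.3908/0.4000 = 0.9770
Terminal stock prices: S_uuu = 127.3, S_uud = 78.83, S_udd = 48.8, S_ddd = 30.21
Terminal payoffs (K − S): max(-32.34, 0) = 0, max(16.17, 0) = 16.17, max(46.2, 0) = 46.2, max(64.79, 0) = 64.79
Node uu (S = 121.3): continuation = e^(−0.04)·[0.9770·0.0000 + 0.0230·16.1713] = 0.3569; exercise value = 0.0000 ≤ continuation, so V_uu = 0.3569
Node ud (S = 75.08): continuation = e^(−0.04)·[0.9770·16.1713 + 0.0230·46.2012] = 16.2000; exercise value = 19.9250 > continuation, so V_ud = 19.9250 (exercise)
Node dd (S = 46.48): continuation = e^(−0.04)·[0.9770·46.2012 + 0.0230·64.7912] = 44.8000; exercise value = 48.5250 > continuation, so V_dd = 48.5250 (exercise)
Node u (S = 115.5): continuation = e^(−0.04)·[0.9770·0.3569 + 0.0230·19.9250] = 0.7749; exercise value = 0.0000 ≤ continuation, so V_u = 0.7749
Node d (S = 71.5): continuation = e^(−0.04)·[0.9770·19.9250 + 0.0230·48.5250] = 19.7750; exercise value = 23.5000 > continuation, so V_d = 23.5000 (exercise)
Node 0 (S = 110): continuation = e^(−0.04)·[0.9770·0.7749 + 0.0230·23.5000] = 1.2461; exercise value = 0.0000 ≤ continuation, so V_0 = 1.2461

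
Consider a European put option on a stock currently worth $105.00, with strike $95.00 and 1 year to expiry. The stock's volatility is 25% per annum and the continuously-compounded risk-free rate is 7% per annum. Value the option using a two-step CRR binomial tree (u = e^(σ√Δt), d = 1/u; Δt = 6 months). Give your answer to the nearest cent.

CRR parameters: u = e^(σ√Δt) = e^(0.25·√0.5) = 1.1934, d = 1/u = 0.8380
Per-period rate: rΔt = 0.07·0.5 = 0.035, so R = e^0.035 = 1.0356
Risk-neutral probability p = (e^0.035 − 0.8380)/(1.1934 − 0.8380) = 0.1977/0.3554 = 0.5561
Terminal stock prices: S_uu = 149.5, S_ud = 105, S_dd = 73.73
Terminal payoffs (K − S): max(-54.53, 0) = 0, max(-10, 0) = 0, max(21.27, 0) = 21.27
Node u (S = 125.3): V_u = e^(−0.035)·[0.5561·0.0000 + 0.4439·0.0000] = 0.0000
Node d (S = 87.99): V_d = e^(−0.035)·[0.5561·0.0000 + 0.4439·21.2702] = 9.1162
Node 0 (S = 105): V_0 = e^(−0.035)·[0.5561·0.0000 + 0.4439·9.1162] = 3.9071

$3.91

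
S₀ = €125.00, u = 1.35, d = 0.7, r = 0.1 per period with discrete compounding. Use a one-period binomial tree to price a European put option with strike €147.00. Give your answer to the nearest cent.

€20.80

Risk-neutral probability p = (1 + 0.1 − 0.7)/(1.35 − 0.7) = 0.4000/0.6500 = 0.6154
Terminal stock prices: S_u = 168.8, S_d = 87.5
Terminal payoffs (K − S): max(-21.75, 0) = 0, max(59.5, 0) = 59.5
Node 0 (S = 125): V_0 = 1/1.1·[0.6154·0.0000 + 0.3846·59.5000] = 20.8042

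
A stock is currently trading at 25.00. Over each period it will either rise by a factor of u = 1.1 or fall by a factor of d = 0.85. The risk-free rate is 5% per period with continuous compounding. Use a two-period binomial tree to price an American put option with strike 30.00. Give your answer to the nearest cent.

Risk-neutral probability p = (e^0.05 − 0.85)/(1.1 − 0.85) = 0.2013/0.2500 = 0.8051
Terminal stock prices: S_uu = 30.25, S_ud = 23.38, S_dd = 18.06
Terminal payoffs (K − S): max(-0.25, 0) = 0, max(6.625, 0) = 6.625, max(11.94, 0) = 11.94
Node u (S = 27.5): continuation = e^(−0.05)·[0.8051·0.0000 + 0.1949·6.6250] = 1.2283; exercise value = 2.5000 > continuation, so V_u = 2.5000 (exercise)
Node d (S = 21.25): continuation = e^(−0.05)·[0.8051·6.6250 + 0.1949·11.9375] = 7.2869; exercise value = 8.7500 > continuation, so V_d = 8.7500 (exercise)
Node 0 (S = 25): continuation = e^(−0.05)·[0.8051·2.5000 + 0.1949·8.7500] = 3.5369; exercise value = 5.0000 > continuation, so V_0 = 5.0000 (exercise)

5.00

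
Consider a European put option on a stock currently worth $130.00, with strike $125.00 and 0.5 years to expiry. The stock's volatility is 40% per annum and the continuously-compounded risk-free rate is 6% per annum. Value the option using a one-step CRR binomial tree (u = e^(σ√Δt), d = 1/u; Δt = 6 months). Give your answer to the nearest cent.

CRR parameters: u = e^(σ√Δt) = e^(0.4·√0.5) = 1.3269, d = 1/u = 0.7536
Per-period rate: rΔt = 0.06·0.5 = 0.03, so R = e^0.03 = 1.0305
Risk-neutral probability p = (e^0.03 − 0.7536)/(1.3269 − 0.7536) = 0.2768/0.5733 = 0.4829
Terminal stock prices: S_u = 172.5, S_d = 97.97
Terminal payoffs (K − S): max(-47.5, 0) = 0, max(27.03, 0) = 27.03
Node 0 (S = 130): V_0 = e^(−0.03)·[0.4829·0.0000 + 0.5171·27.0270] = 13.5631

$13.56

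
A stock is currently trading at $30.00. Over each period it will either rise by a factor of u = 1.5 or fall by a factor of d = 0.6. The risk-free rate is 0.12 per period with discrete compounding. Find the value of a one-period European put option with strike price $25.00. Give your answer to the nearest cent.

Risk-neutral probability p = (1 + 0.12 − 0.6)/(1.5 − 0.6) = 0.5200/0.9000 = 0.5778
Terminal stock prices: S_u = 45, S_d = 18
Terminal payoffs (K − S): max(-20, 0) = 0, max(7, 0) = 7
Node 0 (S = 30): V_0 = 1/1.12·[0.5778·0.0000 + 0.4222·7.0000] = 2.6389

$2.64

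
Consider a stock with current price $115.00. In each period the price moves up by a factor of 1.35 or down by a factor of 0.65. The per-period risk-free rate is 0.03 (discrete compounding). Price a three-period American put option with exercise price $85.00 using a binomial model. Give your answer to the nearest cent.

Risk-neutral probability p = (1 + 0.03 − 0.65)/(1.35 − 0.65) = 0.3800/0.7000 = 0.5429
Terminal stock prices: S_uuu = 282.9, S_uud = 136.2, S_udd = 65.59, S_ddd = 31.58
Terminal payoffs (K − S): max(-197.9, 0) = 0, max(-51.23, 0) = 0, max(19.41, 0) = 19.41, max(53.42, 0) = 53.42
Node uu (S = 209.6): continuation = 1/1.03·[0.5429·0.0000 + 0.4571·0.0000] = 0.0000; exercise value = 0.0000 ≤ continuation, so V_uu = 0.0000
Node ud (S = 100.9): continuation = 1/1.03·[0.5429·0.0000 + 0.4571·19.4069] = 8.6133; exercise value = 0.0000 ≤ continuation, so V_ud = 8.6133
Node dd (S = 48.59): continuation = 1/1.03·[0.5429·19.4069 + 0.4571·53.4181] = 33.9368; exercise value = 36.4125 > continuation, so V_dd = 36.4125 (exercise)
Node u (S = 155.2): continuation = 1/1.03·[0.5429·0.0000 + 0.4571·8.6133] = 3.8228; exercise value = 0.0000 ≤ continuation, so V_u = 3.8228
Node d (S = 74.75): continuation = 1/1.03·[0.5429·8.6133 + 0.4571·36.4125] = 20.7005; exercise value = 10.2500 ≤ continuation, so V_d = 20.7005
Node 0 (S = 115): continuation = 1/1.03·[0.5429·3.8228 + 0.4571·20.7005] = 11.2023; exercise value = 0.0000 ≤ continuation, so V_0 = 11.2023

$11.20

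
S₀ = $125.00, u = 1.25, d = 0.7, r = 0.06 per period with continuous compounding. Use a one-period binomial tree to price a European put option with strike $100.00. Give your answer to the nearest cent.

$4.03

Risk-neutral probability p = (e^0.06 − 0.7)/(1.25 − 0.7) = 0.3618/0.5500 = 0.6579
Terminal stock prices: S_u = 156.2, S_d = 87.5
Terminal payoffs (K − S): max(-56.25, 0) = 0, max(12.5, 0) = 12.5
Node 0 (S = 125): V_0 = e^(−0.06)·[0.6579·0.0000 + 0.3421·12.5000] = 4.0274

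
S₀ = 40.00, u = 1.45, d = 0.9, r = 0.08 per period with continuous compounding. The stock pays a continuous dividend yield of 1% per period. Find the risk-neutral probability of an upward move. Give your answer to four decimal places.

Per-period risk-free factor R = e^0.08 = 1.0833; dividend-adjusted growth = e^(0.08−0.01) = 1.0725.
Risk-neutral probability p = (1.0725 − 0.9)/(1.45 − 0.9) = 0.1725/0.5500 = 0.3137

p = 0.3137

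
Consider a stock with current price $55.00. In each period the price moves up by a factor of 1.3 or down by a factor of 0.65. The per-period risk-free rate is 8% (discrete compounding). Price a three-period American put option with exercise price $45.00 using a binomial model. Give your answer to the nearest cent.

Risk-neutral probability p = (1 + 0.08 − 0.65)/(1.3 − 0.65) = 0.4300/0.6500 = 0.6615
Terminal stock prices: S_uuu = 120.8, S_uud = 60.42, S_udd = 30.21, S_ddd = 15.1
Terminal payoffs (K − S): max(-75.84, 0) = 0, max(-15.42, 0) = 0, max(14.79, 0) = 14.79, max(29.9, 0) = 29.9
Node uu (S = 92.95): continuation = 1/1.08·[0.6615·0.0000 + 0.3385·0.0000] = 0.0000; exercise value = 0.0000 ≤ continuation, so V_uu = 0.0000
Node ud (S = 46.48): continuation = 1/1.08·[0.6615·0.0000 + 0.3385·14.7912] = 4.6354; exercise value = 0.0000 ≤ continuation, so V_ud = 4.6354
Node dd (S = 23.24): continuation = 1/1.08·[0.6615·14.7912 + 0.3385·29.8956] = 18.4292; exercise value = 21.7625 > continuation, so V_dd = 21.7625 (exercise)
Node u (S = 71.5): continuation = 1/1.08·[0.6615·0.0000 + 0.3385·4.6354] = 1.4527; exercise value = 0.0000 ≤ continuation, so V_u = 1.4527
Node d (S = 35.75): continuation = 1/1.08·[0.6615·4.6354 + 0.3385·21.7625] = 9.6595; exercise value = 9.2500 ≤ continuation, so V_d = 9.6595
Node 0 (S = 55): continuation = 1/1.08·[0.6615·1.4527 + 0.3385·9.6595] = 3.9170; exercise value = 0.0000 ≤ continuation, so V_0 = 3.9170

$3.92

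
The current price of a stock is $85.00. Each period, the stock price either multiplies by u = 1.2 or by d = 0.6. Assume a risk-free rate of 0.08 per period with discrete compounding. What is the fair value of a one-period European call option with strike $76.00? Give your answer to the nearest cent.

Risk-neutral probability p = (1 + 0.08 − 0.6)/(1.2 − 0.6) = 0.4800/0.6000 = 0.8000
Terminal stock prices: S_u = 102, S_d = 51
Terminal payoffs (S − K): max(26, 0) = 26, max(-25, 0) = 0
Node 0 (S = 85): V_0 = 1/1.08·[0.8000·26.0000 + 0.2000·0.0000] = 19.2593

$19.26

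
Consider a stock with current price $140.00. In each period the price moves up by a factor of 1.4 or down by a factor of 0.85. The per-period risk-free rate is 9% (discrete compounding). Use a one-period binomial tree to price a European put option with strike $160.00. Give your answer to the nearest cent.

Risk-neutral probability p = (1 + 0.09 − 0.85)/(1.4 − 0.85) = 0.2400/0.5500 = 0.4364
Terminal stock prices: S_u = 196, S_d = 119
Terminal payoffs (K − S): max(-36, 0) = 0, max(41, 0) = 41
Node 0 (S = 140): V_0 = 1/1.09·[0.4364·0.0000 + 0.5636·41.0000] = 21.2010

$21.20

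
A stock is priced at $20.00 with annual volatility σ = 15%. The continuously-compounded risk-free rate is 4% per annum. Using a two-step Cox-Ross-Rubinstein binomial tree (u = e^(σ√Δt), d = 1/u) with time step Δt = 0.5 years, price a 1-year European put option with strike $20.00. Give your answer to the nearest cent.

CRR parameters: u = e^(σ√Δt) = e^(0.15·√0.5) = 1.1119, d = 1/u = 0.8994
Per-period rate: rΔt = 0.04·0.5 = 0.02, so R = e^0.02 = 1.0202
Risk-neutral probability p = (e^0.02 − 0.8994)/(1.1119 − 0.8994) = 0.1208/0.2125 = 0.5686
Terminal stock prices: S_uu = 24.73, S_ud = 20, S_dd = 16.18
Terminal payoffs (K − S): max(-4.726, 0) = 0, max(0, 0) = 0, max(3.823, 0) = 3.823
Node u (S = 22.24): V_u = e^(−0.02)·[0.5686·0.0000 + 0.4314·0.0000] = 0.0000
Node d (S = 17.99): V_d = e^(−0.02)·[0.5686·0.0000 + 0.4314·3.8228] = 1.6167
Node 0 (S = 20): V_0 = e^(−0.02)·[0.5686·0.0000 + 0.4314·1.6167] = 0.6837

$0.68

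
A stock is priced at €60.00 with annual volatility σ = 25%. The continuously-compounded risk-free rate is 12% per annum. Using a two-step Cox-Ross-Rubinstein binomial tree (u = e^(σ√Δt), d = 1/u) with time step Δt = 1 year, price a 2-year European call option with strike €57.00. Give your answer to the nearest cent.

CRR parameters: u = e^(σ√Δt) = e^(0.25·√1) = 1.2840, d = 1/u = 0.7788
Per-period rate: rΔt = 0.12·1 = 0.12, so R = e^0.12 = 1.1275
Risk-neutral probability p = (e^0.12 − 0.7788)/(1.2840 − 0.7788) = 0.3487/0.5052 = 0.6902
Terminal stock prices: S_uu = 98.92, S_ud = 60, S_dd = 36.39
Terminal payoffs (S − K): max(41.92, 0) = 41.92, max(3, 0) = 3, max(-20.61, 0) = 0
Node u (S = 77.04): V_u = e^(−0.12)·[0.6902·41.9233 + 0.3098·3.0000] = 26.4871
Node d (S = 46.73): V_d = e^(−0.12)·[0.6902·3.0000 + 0.3098·0.0000] = 1.8364
Node 0 (S = 60): V_0 = e^(−0.12)·[0.6902·26.4871 + 0.3098·1.8364] = 16.7183

€16.72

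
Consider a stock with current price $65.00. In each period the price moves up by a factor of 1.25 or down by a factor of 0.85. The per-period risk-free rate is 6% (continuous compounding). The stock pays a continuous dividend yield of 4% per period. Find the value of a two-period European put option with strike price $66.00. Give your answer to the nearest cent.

Per-period risk-free factor R = e^0.06 = 1.0618; dividend-adjusted growth = e^(0.06−0.04) = 1.0202.
Risk-neutral probability p = (1.0202 − 0.85)/(1.25 − 0.85) = 0.1702/0.4000 = 0.4255
Terminal stock prices: S_uu = 101.6, S_ud = 69.06, S_dd = 46.96
Terminal payoffs (K − S): max(-35.56, 0) = 0, max(-3.062, 0) = 0, max(19.04, 0) = 19.04
Node u (S = 81.25): V_u = e^(−0.06)·[0.4255·0.0000 + 0.5745·0.0000] = 0.0000
Node d (S = 55.25): V_d = e^(−0.06)·[0.4255·0.0000 + 0.5745·19.0375] = 10.3001
Node 0 (S = 65): V_0 = e^(−0.06)·[0.4255·0.0000 + 0.5745·10.3001] = 5.5728

$5.57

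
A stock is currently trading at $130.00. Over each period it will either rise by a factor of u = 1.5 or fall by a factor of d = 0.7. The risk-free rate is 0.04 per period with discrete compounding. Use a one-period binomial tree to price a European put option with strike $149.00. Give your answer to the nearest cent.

$32.07

Risk-neutral probability p = (1 + 0.04 − 0.7)/(1.5 − 0.7) = 0.3400/0.8000 = 0.4250
Terminal stock prices: S_u = 195, S_d = 91
Terminal payoffs (K − S): max(-46, 0) = 0, max(58, 0) = 58
Node 0 (S = 130): V_0 = 1/1.04·[0.4250·0.0000 + 0.5750·58.0000] = 32.0673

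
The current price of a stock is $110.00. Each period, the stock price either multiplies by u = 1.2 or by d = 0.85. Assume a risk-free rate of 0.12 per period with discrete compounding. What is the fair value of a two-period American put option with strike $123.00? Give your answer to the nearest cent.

$13.00

Risk-neutral probability p = (1 + 0.12 − 0.85)/(1.2 − 0.85) = 0.2700/0.3500 = 0.7714
Terminal stock prices: S_uu = 158.4, S_ud = 112.2, S_dd = 79.47
Terminal payoffs (K − S): max(-35.4, 0) = 0, max(10.8, 0) = 10.8, max(43.53, 0) = 43.53
Node u (S = 132): continuation = 1/1.12·[0.7714·0.0000 + 0.2286·10.8000] = 2.2041; exercise value = 0.0000 ≤ continuation, so V_u = 2.2041
Node d (S = 93.5): continuation = 1/1.12·[0.7714·10.8000 + 0.2286·43.5250] = 16.3214; exercise value = 29.5000 > continuation, so V_d = 29.5000 (exercise)
Node 0 (S = 110): continuation = 1/1.12·[0.7714·2.2041 + 0.2286·29.5000] = 7.5385; exercise value = 13.0000 > continuation, so V_0 = 13.0000 (exercise)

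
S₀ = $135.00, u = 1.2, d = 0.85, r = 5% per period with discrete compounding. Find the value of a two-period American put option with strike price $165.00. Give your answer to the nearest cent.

Risk-neutral probability p = (1 + 0.05 − 0.85)/(1.2 − 0.85) = 0.2000/0.3500 = 0.5714
Terminal stock prices: S_uu = 194.4, S_ud = 137.7, S_dd = 97.54
Terminal payoffs (K − S): max(-29.4, 0) = 0, max(27.3, 0) = 27.3, max(67.46, 0) = 67.46
Node u (S = 162): continuation = 1/1.05·[0.5714·0.0000 + 0.4286·27.3000] = 11.1429; exercise value = 3.0000 ≤ continuation, so V_u = 11.1429
Node d (S = 114.8): continuation = 1/1.05·[0.5714·27.3000 + 0.4286·67.4625] = 42.3929; exercise value = 50.2500 > continuation, so V_d = 50.2500 (exercise)
Node 0 (S = 135): continuation = 1/1.05·[0.5714·11.1429 + 0.4286·50.2500] = 26.5743; exercise value = 30.0000 > continuation, so V_0 = 30.0000 (exercise)

$30.00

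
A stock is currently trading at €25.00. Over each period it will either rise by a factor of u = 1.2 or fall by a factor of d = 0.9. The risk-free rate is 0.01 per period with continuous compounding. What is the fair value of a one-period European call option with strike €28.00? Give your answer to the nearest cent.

Risk-neutral probability p = (e^0.01 − 0.9)/(1.2 − 0.9) = 0.1101/0.3000 = 0.3668
Terminal stock prices: S_u = 30, S_d = 22.5
Terminal payoffs (S − K): max(2, 0) = 2, max(-5.5, 0) = 0
Node 0 (S = 25): V_0 = e^(−0.01)·[0.3668·2.0000 + 0.6332·0.0000] = 0.7264

€0.73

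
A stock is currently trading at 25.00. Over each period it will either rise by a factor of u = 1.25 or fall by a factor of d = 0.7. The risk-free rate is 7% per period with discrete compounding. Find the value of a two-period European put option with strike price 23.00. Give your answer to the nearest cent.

1.44

Risk-neutral probability p = (1 + 0.07 − 0.7)/(1.25 − 0.7) = 0.3700/0.5500 = 0.6727
Terminal stock prices: S_uu = 39.06, S_ud = 21.88, S_dd = 12.25
Terminal payoffs (K − S): max(-16.06, 0) = 0, max(1.125, 0) = 1.125, max(10.75, 0) = 10.75
Node u (S = 31.25): V_u = 1/1.07·[0.6727·0.0000 + 0.3273·1.1250] = 0.3441
Node d (S = 17.5): V_d = 1/1.07·[0.6727·1.1250 + 0.3273·10.7500] = 3.9953
Node 0 (S = 25): V_0 = 1/1.07·[0.6727·0.3441 + 0.3273·3.9953] = 1.4384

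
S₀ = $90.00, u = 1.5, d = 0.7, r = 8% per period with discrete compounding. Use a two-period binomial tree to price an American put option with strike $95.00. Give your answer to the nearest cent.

Risk-neutral probability p = (1 + 0.08 − 0.7)/(1.5 − 0.7) = 0.3800/0.8000 = 0.4750
Terminal stock prices: S_uu = 202.5, S_ud = 94.5, S_dd = 44.1
Terminal payoffs (K − S): max(-107.5, 0) = 0, max(0.5, 0) = 0.5, max(50.9, 0) = 50.9
Node u (S = 135): continuation = 1/1.08·[0.4750·0.0000 + 0.5250·0.5000] = 0.2431; exercise value = 0.0000 ≤ continuation, so V_u = 0.2431
Node d (S = 63): continuation = 1/1.08·[0.4750·0.5000 + 0.5250·50.9000] = 24.9630; exercise value = 32.0000 > continuation, so V_d = 32.0000 (exercise)
Node 0 (S = 90): continuation = 1/1.08·[0.4750·0.2431 + 0.5250·32.0000] = 15.6625; exercise value = 5.0000 ≤ continuation, so V_0 = 15.6625

$15.66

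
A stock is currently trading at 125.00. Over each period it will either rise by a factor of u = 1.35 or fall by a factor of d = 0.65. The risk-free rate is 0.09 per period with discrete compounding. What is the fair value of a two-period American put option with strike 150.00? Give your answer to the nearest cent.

Risk-neutral probability p = (1 + 0.09 − 0.65)/(1.35 − 0.65) = 0.4400/0.7000 = 0.6286
Terminal stock prices: S_uu = 227.8, S_ud = 109.7, S_dd = 52.81
Terminal payoffs (K − S): max(-77.81, 0) = 0, max(40.31, 0) = 40.31, max(97.19, 0) = 97.19
Node u (S = 168.8): continuation = 1/1.09·[0.6286·0.0000 + 0.3714·40.3125] = 13.7369; exercise value = 0.0000 ≤ continuation, so V_u = 13.7369
Node d (S = 81.25): continuation = 1/1.09·[0.6286·40.3125 + 0.3714·97.1875] = 56.3647; exercise value = 68.7500 > continuation, so V_d = 68.7500 (exercise)
Node 0 (S = 125): continuation = 1/1.09·[0.6286·13.7369 + 0.3714·68.7500] = 31.3489; exercise value = 25.0000 ≤ continuation, so V_0 = 31.3489

31.35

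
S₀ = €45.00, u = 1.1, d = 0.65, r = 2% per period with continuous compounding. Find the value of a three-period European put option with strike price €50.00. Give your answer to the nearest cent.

€7.28

Risk-neutral probability p = (e^0.02 − 0.65)/(1.1 − 0.65) = 0.3702/0.4500 = 0.8227
Terminal stock prices: S_uuu = 59.9, S_uud = 35.39, S_udd = 20.91, S_ddd = 12.36
Terminal payoffs (K − S): max(-9.895, 0) = 0, max(14.61, 0) = 14.61, max(29.09, 0) = 29.09, max(37.64, 0) = 37.64
Node uu (S = 54.45): V_uu = e^(−0.02)·[0.8227·0.0000 + 0.1773·14.6075] = 2.5391
Node ud (S = 32.18): V_ud = e^(−0.02)·[0.8227·14.6075 + 0.1773·29.0862] = 16.8349
Node dd (S = 19.01): V_dd = e^(−0.02)·[0.8227·29.0862 + 0.1773·37.6419] = 29.9974
Node u (S = 49.5): V_u = e^(−0.02)·[0.8227·2.5391 + 0.1773·16.8349] = 4.9737
Node d (S = 29.25): V_d = e^(−0.02)·[0.8227·16.8349 + 0.1773·29.9974] = 18.7895
Node 0 (S = 45): V_0 = e^(−0.02)·[0.8227·4.9737 + 0.1773·18.7895] = 7.2766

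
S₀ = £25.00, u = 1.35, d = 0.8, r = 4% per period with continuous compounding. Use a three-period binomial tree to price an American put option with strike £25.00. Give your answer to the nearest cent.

Risk-neutral probability p = (e^0.04 − 0.8)/(1.35 − 0.8) = 0.2408/0.5500 = 0.4378
Terminal stock prices: S_uuu = 61.51, S_uud = 36.45, S_udd = 21.6, S_ddd = 12.8
Terminal payoffs (K − S): max(-36.51, 0) = 0, max(-11.45, 0) = 0, max(3.4, 0) = 3.4, max(12.2, 0) = 12.2
Node uu (S = 45.56): continuation = e^(−0.04)·[0.4378·0.0000 + 0.5622·0.0000] = 0.0000; exercise value = 0.0000 ≤ continuation, so V_uu = 0.0000
Node ud (S = 27): continuation = e^(−0.04)·[0.4378·0.0000 + 0.5622·3.4000] = 1.8364; exercise value = 0.0000 ≤ continuation, so V_ud = 1.8364
Node dd (S = 16): continuation = e^(−0.04)·[0.4378·3.4000 + 0.5622·12.2000] = 8.0197; exercise value = 9.0000 > continuation, so V_dd = 9.0000 (exercise)
Node u (S = 33.75): continuation = e^(−0.04)·[0.4378·0.0000 + 0.5622·1.8364] = 0.9919; exercise value = 0.0000 ≤ continuation, so V_u = 0.9919
Node d (S = 20): continuation = e^(−0.04)·[0.4378·1.8364 + 0.5622·9.0000] = 5.6336; exercise value = 5.0000 ≤ continuation, so V_d = 5.6336
Node 0 (S = 25): continuation = e^(−0.04)·[0.4378·0.9919 + 0.5622·5.6336] = 3.4601; exercise value = 0.0000 ≤ continuation, so V_0 = 3.4601

£3.46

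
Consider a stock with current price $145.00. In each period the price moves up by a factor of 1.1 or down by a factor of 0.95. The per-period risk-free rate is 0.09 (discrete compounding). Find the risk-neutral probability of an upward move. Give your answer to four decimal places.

p = 0.9333

Risk-neutral probability p = (1 + 0.09 − 0.95)/(1.1 − 0.95) = 0.1400/0.1500 = 0.9333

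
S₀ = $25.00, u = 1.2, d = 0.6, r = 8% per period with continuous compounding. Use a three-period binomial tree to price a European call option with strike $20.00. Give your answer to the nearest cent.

$10.01

Risk-neutral probability p = (e^0.08 − 0.6)/(1.2 − 0.6) = 0.4833/0.6000 = 0.8055
Terminal stock prices: S_uuu = 43.2, S_uud = 21.6, S_udd = 10.8, S_ddd = 5.4
Terminal payoffs (S − K): max(23.2, 0) = 23.2, max(1.6, 0) = 1.6, max(-9.2, 0) = 0, max(-14.6, 0) = 0
Node uu (S = 36): V_uu = e^(−0.08)·[0.8055·23.2000 + 0.1945·1.6000] = 17.5377
Node ud (S = 18): V_ud = e^(−0.08)·[0.8055·1.6000 + 0.1945·0.0000] = 1.1897
Node dd (S = 9): V_dd = e^(−0.08)·[0.8055·0.0000 + 0.1945·0.0000] = 0.0000
Node u (S = 30): V_u = e^(−0.08)·[0.8055·17.5377 + 0.1945·1.1897] = 13.2538
Node d (S = 15): V_d = e^(−0.08)·[0.8055·1.1897 + 0.1945·0.0000] = 0.8846
Node 0 (S = 25): V_0 = e^(−0.08)·[0.8055·13.2538 + 0.1945·0.8846] = 10.0137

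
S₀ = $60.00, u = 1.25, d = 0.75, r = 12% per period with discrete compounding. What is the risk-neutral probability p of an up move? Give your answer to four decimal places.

Risk-neutral probability p = (1 + 0.12 − 0.75)/(1.25 − 0.75) = 0.3700/0.5000 = 0.7400

p = 0.7400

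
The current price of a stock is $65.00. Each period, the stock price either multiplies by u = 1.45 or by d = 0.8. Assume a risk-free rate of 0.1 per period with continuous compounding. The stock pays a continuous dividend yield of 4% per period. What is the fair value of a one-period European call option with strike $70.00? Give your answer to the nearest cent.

Per-period risk-free factor R = e^0.1 = 1.1052; dividend-adjusted growth = e^(0.1−0.04) = 1.0618.
Risk-neutral probability p = (1.0618 − 0.8)/(1.45 − 0.8) = 0.2618/0.6500 = 0.4028
Terminal stock prices: S_u = 94.25, S_d = 52
Terminal payoffs (S − K): max(24.25, 0) = 24.25, max(-18, 0) = 0
Node 0 (S = 65): V_0 = e^(−0.1)·[0.4028·24.2500 + 0.5972·0.0000] = 8.8389

$8.84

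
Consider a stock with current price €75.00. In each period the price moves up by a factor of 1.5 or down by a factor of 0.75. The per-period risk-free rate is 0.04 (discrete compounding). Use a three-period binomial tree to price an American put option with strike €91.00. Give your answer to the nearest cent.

Risk-neutral probability p = (1 + 0.04 − 0.75)/(1.5 − 0.75) = 0.2900/0.7500 = 0.3867
Terminal stock prices: S_uuu = 253.1, S_uud = 126.6, S_udd = 63.28, S_ddd = 31.64
Terminal payoffs (K − S): max(-162.1, 0) = 0, max(-35.56, 0) = 0, max(27.72, 0) = 27.72, max(59.36, 0) = 59.36
Node uu (S = 168.8): continuation = 1/1.04·[0.3867·0.0000 + 0.6133·0.0000] = 0.0000; exercise value = 0.0000 ≤ continuation, so V_uu = 0.0000
Node ud (S = 84.38): continuation = 1/1.04·[0.3867·0.0000 + 0.6133·27.7188] = 16.3470; exercise value = 6.6250 ≤ continuation, so V_ud = 16.3470
Node dd (S = 42.19): continuation = 1/1.04·[0.3867·27.7188 + 0.6133·59.3594] = 45.3125; exercise value = 48.8125 > continuation, so V_dd = 48.8125 (exercise)
Node u (S = 112.5): continuation = 1/1.04·[0.3867·0.0000 + 0.6133·16.3470] = 9.6405; exercise value = 0.0000 ≤ continuation, so V_u = 9.6405
Node d (S = 56.25): continuation = 1/1.04·[0.3867·16.3470 + 0.6133·48.8125] = 34.8646; exercise value = 34.7500 ≤ continuation, so V_d = 34.8646
Node 0 (S = 75): continuation = 1/1.04·[0.3867·9.6405 + 0.6133·34.8646] = 24.1455; exercise value = 16.0000 ≤ continuation, so V_0 = 24.1455

€24.15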